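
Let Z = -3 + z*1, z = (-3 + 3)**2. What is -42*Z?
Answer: 126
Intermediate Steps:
z = 0 (z = 0**2 = 0)
Z = -3 (Z = -3 + 0*1 = -3 + 0 = -3)
-42*Z = -42*(-3) = 126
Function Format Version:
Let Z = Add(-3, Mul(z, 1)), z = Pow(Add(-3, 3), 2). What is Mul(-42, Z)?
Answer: 126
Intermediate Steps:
z = 0 (z = Pow(0, 2) = 0)
Z = -3 (Z = Add(-3, Mul(0, 1)) = Add(-3, 0) = -3)
Mul(-42, Z) = Mul(-42, -3) = 126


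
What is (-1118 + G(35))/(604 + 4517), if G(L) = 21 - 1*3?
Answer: -1100/5121 ≈ -0.21480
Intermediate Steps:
G(L) = 18 (G(L) = 21 - 3 = 18)
(-1118 + G(35))/(604 + 4517) = (-1118 + 18)/(604 + 4517) = -1100/5121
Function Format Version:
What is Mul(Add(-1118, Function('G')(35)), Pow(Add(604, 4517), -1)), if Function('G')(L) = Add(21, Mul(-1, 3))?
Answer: Rational(-1100, 5121) ≈ -0.21480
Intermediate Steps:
Function('G')(L) = 18 (Function('G')(L) = Add(21, -3) = 18)
Mul(Add(-1118, Function('G')(35)), Pow(Add(604, 4517), -1)) = Mul(Add(-1118, 18), Pow(Add(604, 4517), -1)) = Mul(-1100, Pow(5121, -1)) = Mul(-1100, Rational(1, 5121)) = Rational(-1100, 5121)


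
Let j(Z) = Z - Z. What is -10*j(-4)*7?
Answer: 0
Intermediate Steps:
j(Z) = 0
-10*j(-4)*7 = -10*0*7 = 0*7 = 0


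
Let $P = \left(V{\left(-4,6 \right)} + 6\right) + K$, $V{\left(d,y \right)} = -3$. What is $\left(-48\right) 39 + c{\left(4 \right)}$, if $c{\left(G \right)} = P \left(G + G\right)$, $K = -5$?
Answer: $-1888$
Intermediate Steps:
$P = -2$ ($P = \left(-3 + 6\right) - 5 = 3 - 5 = -2$)
$c{\left(G \right)} = - 4 G$ ($c{\left(G \right)} = - 2 \left(G + G\right) = - 2 \cdot 2 G = - 4 G$)
$\left(-48\right) 39 + c{\left(4 \right)} = \left(-48\right) 39 - 16 = -1872 - 16 = -1888$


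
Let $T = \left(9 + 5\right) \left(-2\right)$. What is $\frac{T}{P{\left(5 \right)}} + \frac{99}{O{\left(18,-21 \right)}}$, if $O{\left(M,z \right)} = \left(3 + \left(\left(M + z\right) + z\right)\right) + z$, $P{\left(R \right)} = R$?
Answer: $- \frac{557}{70} \approx -7.9571$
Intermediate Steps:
$T = -28$ ($T = 14 \left(-2\right) = -28$)
$O{\left(M,z \right)} = 3 + M + 3 z$ ($O{\left(M,z \right)} = \left(3 + \left(M + 2 z\right)\right) + z = \left(3 + M + 2 z\right) + z = 3 + M + 3 z$)
$\frac{T}{P{\left(5 \right)}} + \frac{99}{O{\left(18,-21 \right)}} = - \frac{28}{5} + \frac{99}{3 + 18 + 3 \left(-21\right)} = \left(-28\right) \frac{1}{5} + \frac{99}{3 + 18 - 63} = - \frac{28}{5} + \frac{99}{-42} = - \frac{28}{5} + 99 \left(- \frac{1}{42}\right) = - \frac{28}{5} - \frac{33}{14} = - \frac{557}{70}$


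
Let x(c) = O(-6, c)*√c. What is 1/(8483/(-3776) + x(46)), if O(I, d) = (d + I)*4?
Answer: 32031808/16790356096311 + 2281308160*√46/16790356096311 ≈ 0.00092342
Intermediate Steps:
O(I, d) = 4*I + 4*d (O(I, d) = (I + d)*4 = 4*I + 4*d)
x(c) = √c*(-24 + 4*c) (x(c) = (4*(-6) + 4*c)*√c = (-24 + 4*c)*√c = √c*(-24 + 4*c))
1/(8483/(-3776) + x(46)) = 1/(8483/(-3776) + 4*√46*(-6 + 46)) = 1/(8483*(-1/3776) + 4*√46*40) = 1/(-8483/3776 + 160*√46)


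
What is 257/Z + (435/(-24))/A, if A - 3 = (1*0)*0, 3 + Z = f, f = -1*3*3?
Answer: -659/24 ≈ -27.458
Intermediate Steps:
f = -9 (f = -3*3 = -9)
Z = -12 (Z = -3 - 9 = -12)
A = 3 (A = 3 + (1*0)*0 = 3 + 0*0 = 3 + 0 = 3)
257/Z + (435/(-24))/A = 257/(-12) + (435/(-24))/3 = 257*(-1/12) + (435*(-1/24))*(1/3) = -257/12 - 145/8*1/3 = -257/12 - 145/24 = -659/24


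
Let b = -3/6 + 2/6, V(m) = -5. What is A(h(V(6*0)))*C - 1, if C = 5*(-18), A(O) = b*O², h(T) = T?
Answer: 374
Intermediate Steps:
b = -⅙ (b = -3*⅙ + 2*(⅙) = -½ + ⅓ = -⅙ ≈ -0.16667)
A(O) = -O²/6
C = -90
A(h(V(6*0)))*C - 1 = -⅙*(-5)²*(-90) - 1 = -⅙*25*(-90) - 1 = -25/6*(-90) - 1 = 375 - 1 = 374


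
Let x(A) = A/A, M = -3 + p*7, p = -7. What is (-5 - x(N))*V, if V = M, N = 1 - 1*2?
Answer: 312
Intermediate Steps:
N = -1 (N = 1 - 2 = -1)
M = -52 (M = -3 - 7*7 = -3 - 49 = -52)
V = -52
x(A) = 1
(-5 - x(N))*V = (-5 - 1*1)*(-52) = (-5 - 1)*(-52) = -6*(-52) = 312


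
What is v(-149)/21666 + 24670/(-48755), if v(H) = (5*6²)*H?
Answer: -61403644/35210861 ≈ -1.7439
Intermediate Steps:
v(H) = 180*H (v(H) = (5*36)*H = 180*H)
v(-149)/21666 + 24670/(-48755) = (180*(-149))/21666 + 24670/(-48755) = -26820*1/21666 + 24670*(-1/48755) = -4470/3611 - 4934/9751 = -61403644/35210861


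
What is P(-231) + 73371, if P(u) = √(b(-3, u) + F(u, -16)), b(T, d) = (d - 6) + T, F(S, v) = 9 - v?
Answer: 73371 + I*√215 ≈ 73371.0 + 14.663*I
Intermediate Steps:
b(T, d) = -6 + T + d (b(T, d) = (-6 + d) + T = -6 + T + d)
P(u) = √(16 + u) (P(u) = √((-6 - 3 + u) + (9 - 1*(-16))) = √((-9 + u) + (9 + 16)) = √((-9 + u) + 25) = √(16 + u))
P(-231) + 73371 = √(16 - 231) + 73371 = √(-215) + 73371 = I*√215 + 73371 = 73371 + I*√215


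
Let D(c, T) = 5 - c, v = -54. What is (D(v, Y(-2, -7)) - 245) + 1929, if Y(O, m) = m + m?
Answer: 1743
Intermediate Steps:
Y(O, m) = 2*m
(D(v, Y(-2, -7)) - 245) + 1929 = ((5 - 1*(-54)) - 245) + 1929 = ((5 + 54) - 245) + 1929 = (59 - 245) + 1929 = -186 + 1929 = 1743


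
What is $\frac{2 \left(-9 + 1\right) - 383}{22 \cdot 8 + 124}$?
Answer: $- \frac{133}{100} \approx -1.33$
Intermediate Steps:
$\frac{2 \left(-9 + 1\right) - 383}{22 \cdot 8 + 124} = \frac{2 \left(-8\right) - 383}{176 + 124} = \frac{-16 - 383}{300} = \left(-399\right) \frac{1}{300} = - \frac{133}{100}$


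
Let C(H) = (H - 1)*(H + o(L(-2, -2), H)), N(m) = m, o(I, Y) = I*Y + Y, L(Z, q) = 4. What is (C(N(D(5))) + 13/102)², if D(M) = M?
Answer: 150136009/10404 ≈ 14431.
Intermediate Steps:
o(I, Y) = Y + I*Y
C(H) = 6*H*(-1 + H) (C(H) = (H - 1)*(H + H*(1 + 4)) = (-1 + H)*(H + H*5) = (-1 + H)*(H + 5*H) = (-1 + H)*(6*H) = 6*H*(-1 + H))
(C(N(D(5))) + 13/102)² = (6*5*(-1 + 5) + 13/102)² = (6*5*4 + 13*(1/102))² = (120 + 13/102)² = (12253/102)² = 150136009/10404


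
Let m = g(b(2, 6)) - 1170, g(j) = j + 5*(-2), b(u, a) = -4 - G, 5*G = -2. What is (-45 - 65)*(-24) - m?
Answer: 19118/5 ≈ 3823.6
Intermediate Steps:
G = -⅖ (G = (⅕)*(-2) = -⅖ ≈ -0.40000)
b(u, a) = -18/5 (b(u, a) = -4 - 1*(-⅖) = -4 + ⅖ = -18/5)
g(j) = -10 + j (g(j) = j - 10 = -10 + j)
m = -5918/5 (m = (-10 - 18/5) - 1170 = -68/5 - 1170 = -5918/5 ≈ -1183.6)
(-45 - 65)*(-24) - m = (-45 - 65)*(-24) - 1*(-5918/5) = -110*(-24) + 5918/5 = 2640 + 5918/5 = 19118/5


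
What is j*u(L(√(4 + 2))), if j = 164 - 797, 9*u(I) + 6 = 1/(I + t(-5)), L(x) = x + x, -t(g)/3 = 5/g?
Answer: 6541/15 - 422*√6/45 ≈ 413.10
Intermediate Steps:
t(g) = -15/g
L(x) = 2*x
u(I) = -⅔ + 1/(9*(3 + I)) (u(I) = -⅔ + 1/(9*(I - 15/(-5))) = -⅔ + 1/(9*(I - 15*(-⅕))) = -⅔ + 1/(9*(I + 3)) = -⅔ + 1/(9*(3 + I)))
j = -633
j*u(L(√(4 + 2))) = -211*(-17 - 12*√(4 + 2))/(3*(3 + 2*√(4 + 2))) = -211*(-17 - 12*√6)/(3*(3 + 2*√6))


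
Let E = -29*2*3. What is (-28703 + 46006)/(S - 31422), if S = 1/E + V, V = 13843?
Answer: -3010722/3058747 ≈ -0.98430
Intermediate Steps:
E = -174 (E = -58*3 = -174)
S = 2408681/174 (S = 1/(-174) + 13843 = -1/174 + 13843 = 2408681/174 ≈ 13843.)
(-28703 + 46006)/(S - 31422) = (-28703 + 46006)/(2408681/174 - 31422) = 17303/(-3058747/174) = 17303*(-174/3058747) = -3010722/3058747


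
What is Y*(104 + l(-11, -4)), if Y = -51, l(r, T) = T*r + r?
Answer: -6987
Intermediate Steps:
l(r, T) = r + T*r
Y*(104 + l(-11, -4)) = -51*(104 - 11*(1 - 4)) = -51*(104 - 11*(-3)) = -51*(104 + 33) = -51*137 = -6987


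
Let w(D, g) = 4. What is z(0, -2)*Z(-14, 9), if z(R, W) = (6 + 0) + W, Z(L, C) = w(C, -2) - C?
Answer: -20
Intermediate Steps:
Z(L, C) = 4 - C
z(R, W) = 6 + W
z(0, -2)*Z(-14, 9) = (6 - 2)*(4 - 1*9) = 4*(4 - 9) = 4*(-5) = -20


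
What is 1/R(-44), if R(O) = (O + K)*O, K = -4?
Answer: 1/2112 ≈ 0.00047348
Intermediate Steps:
R(O) = O*(-4 + O) (R(O) = (O - 4)*O = (-4 + O)*O = O*(-4 + O))
1/R(-44) = 1/(-44*(-4 - 44)) = 1/(-44*(-48)) = 1/2112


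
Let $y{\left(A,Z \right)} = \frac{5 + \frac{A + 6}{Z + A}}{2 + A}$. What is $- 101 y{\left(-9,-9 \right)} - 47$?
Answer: $\frac{1157}{42} \approx 27.548$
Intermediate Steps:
$y{\left(A,Z \right)} = \frac{5 + \frac{6 + A}{A + Z}}{2 + A}$
$- 101 y{\left(-9,-9 \right)} - 47 = - 101 \frac{6 + 5 \left(-9\right) + 6 \left(-9\right)}{\left(-9\right)^{2} + 2 \left(-9\right) + 2 \left(-9\right) - -81} - 47 = - 101 \frac{6 - 45 - 54}{81 - 18 - 18 + 81} - 47 = - 101 \cdot \frac{1}{126} \left(-93\right) - 47 = \left(-101\right) \left(- \frac{31}{42}\right) - 47 = \frac{3131}{42} - 47 = \frac{1157}{42}$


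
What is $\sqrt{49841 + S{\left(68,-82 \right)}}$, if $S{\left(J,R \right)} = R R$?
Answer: $3 \sqrt{6285} \approx 237.83$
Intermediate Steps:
$S{\left(J,R \right)} = R^{2}$
$\sqrt{49841 + S{\left(68,-82 \right)}} = \sqrt{49841 + \left(-82\right)^{2}} = \sqrt{49841 + 6724} = \sqrt{56565} = 3 \sqrt{6285}$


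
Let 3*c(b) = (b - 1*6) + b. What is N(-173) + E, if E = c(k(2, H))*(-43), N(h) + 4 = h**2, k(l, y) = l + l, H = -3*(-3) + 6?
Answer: 89689/3 ≈ 29896.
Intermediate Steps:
H = 15 (H = 9 + 6 = 15)
k(l, y) = 2*l
c(b) = -2 + 2*b/3 (c(b) = ((b - 1*6) + b)/3 = ((b - 6) + b)/3 = ((-6 + b) + b)/3 = (-6 + 2*b)/3 = -2 + 2*b/3)
N(h) = -4 + h**2
E = -86/3 (E = (-2 + 2*(2*2)/3)*(-43) = (-2 + (2/3)*4)*(-43) = (-2 + 8/3)*(-43) = (2/3)*(-43) = -86/3 ≈ -28.667)
N(-173) + E = (-4 + (-173)**2) - 86/3 = (-4 + 29929) - 86/3 = 29925 - 86/3 = 89689/3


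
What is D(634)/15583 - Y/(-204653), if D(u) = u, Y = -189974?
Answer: -2830614840/3189107699 ≈ -0.88759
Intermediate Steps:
D(634)/15583 - Y/(-204653) = 634/15583 - 1*(-189974)/(-204653) = 634*(1/15583) + 189974*(-1/204653) = 634/15583 - 189974/204653 = -2830614840/3189107699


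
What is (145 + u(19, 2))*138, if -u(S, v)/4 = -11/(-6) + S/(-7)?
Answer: 143474/7 ≈ 20496.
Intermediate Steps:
u(S, v) = -22/3 + 4*S/7 (u(S, v) = -4*(-11/(-6) + S/(-7)) = -4*(-11*(-1/6) + S*(-1/7)) = -4*(11/6 - S/7) = -22/3 + 4*S/7)
(145 + u(19, 2))*138 = (145 + (-22/3 + (4/7)*19))*138 = (145 + (-22/3 + 76/7))*138 = (145 + 74/21)*138 = (3119/21)*138 = 143474/7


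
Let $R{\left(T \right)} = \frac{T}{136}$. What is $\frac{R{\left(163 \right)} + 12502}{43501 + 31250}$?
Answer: $\frac{1700435}{10166136} \approx 0.16726$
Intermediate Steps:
$R{\left(T \right)} = \frac{T}{136}$ ($R{\left(T \right)} = T \frac{1}{136} = \frac{T}{136}$)
$\frac{R{\left(163 \right)} + 12502}{43501 + 31250} = \frac{\frac{1}{136} \cdot 163 + 12502}{43501 + 31250} = \frac{\frac{163}{136} + 12502}{74751} = \frac{1700435}{136} \cdot \frac{1}{74751} = \frac{1700435}{10166136}$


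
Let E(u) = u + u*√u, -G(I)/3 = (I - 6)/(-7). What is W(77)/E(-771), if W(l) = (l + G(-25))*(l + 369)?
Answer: -49729/1041621 + 49729*I*√771/1041621 ≈ -0.047742 + 1.3256*I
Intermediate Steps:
G(I) = -18/7 + 3*I/7 (G(I) = -3*(I - 6)/(-7) = -3*(-6 + I)*(-1)/7 = -3*(6/7 - I/7) = -18/7 + 3*I/7)
W(l) = (369 + l)*(-93/7 + l) (W(l) = (l + (-18/7 + (3/7)*(-25)))*(l + 369) = (l + (-18/7 - 75/7))*(369 + l) = (l - 93/7)*(369 + l) = (-93/7 + l)*(369 + l) = (369 + l)*(-93/7 + l))
E(u) = u + u^(3/2)
W(77)/E(-771) = (-34317/7 + 77² + (2490/7)*77)/(-771 + (-771)^(3/2)) = (-34317/7 + 5929 + 27390)/(-771 - 771*I*√771) = 198916/(7*(-771 - 771*I*√771))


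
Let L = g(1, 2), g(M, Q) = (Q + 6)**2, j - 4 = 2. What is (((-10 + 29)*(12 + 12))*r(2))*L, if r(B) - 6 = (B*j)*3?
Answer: 1225728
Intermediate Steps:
j = 6 (j = 4 + 2 = 6)
g(M, Q) = (6 + Q)**2
r(B) = 6 + 18*B (r(B) = 6 + (B*6)*3 = 6 + (6*B)*3 = 6 + 18*B)
L = 64 (L = (6 + 2)**2 = 8**2 = 64)
(((-10 + 29)*(12 + 12))*r(2))*L = (((-10 + 29)*(12 + 12))*(6 + 18*2))*64 = ((19*24)*(6 + 36))*64 = (456*42)*64 = 19152*64 = 1225728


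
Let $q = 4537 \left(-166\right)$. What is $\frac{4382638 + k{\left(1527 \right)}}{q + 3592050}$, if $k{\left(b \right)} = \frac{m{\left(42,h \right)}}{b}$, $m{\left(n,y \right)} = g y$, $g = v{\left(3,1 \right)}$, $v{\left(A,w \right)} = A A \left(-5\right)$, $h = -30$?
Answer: $\frac{557690798}{361251043} \approx 1.5438$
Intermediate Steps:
$q = -753142$
$v{\left(A,w \right)} = - 5 A^{2}$ ($v{\left(A,w \right)} = A^{2} \left(-5\right) = - 5 A^{2}$)
$g = -45$ ($g = - 5 \cdot 3^{2} = \left(-5\right) 9 = -45$)
$m{\left(n,y \right)} = - 45 y$
$k{\left(b \right)} = \frac{1350}{b}$ ($k{\left(b \right)} = \frac{\left(-45\right) \left(-30\right)}{b} = \frac{1350}{b}$)
$\frac{4382638 + k{\left(1527 \right)}}{q + 3592050} = \frac{4382638 + \frac{1350}{1527}}{-753142 + 3592050} = \frac{4382638 + 1350 \cdot \frac{1}{1527}}{2838908} = \left(4382638 + \frac{450}{509}\right) \frac{1}{2838908} = \frac{2230763192}{509} \cdot \frac{1}{2838908} = \frac{557690798}{361251043}$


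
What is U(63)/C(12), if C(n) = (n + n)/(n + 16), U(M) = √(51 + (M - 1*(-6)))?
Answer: 7*√30/3 ≈ 12.780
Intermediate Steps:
U(M) = √(57 + M) (U(M) = √(51 + (M + 6)) = √(51 + (6 + M)) = √(57 + M))
C(n) = 2*n/(16 + n) (C(n) = (2*n)/(16 + n) = 2*n/(16 + n))
U(63)/C(12) = √(57 + 63)/((2*12/(16 + 12))) = √120/((2*12/28)) = (2*√30)/((2*12*(1/28))) = (2*√30)/(6/7) = (2*√30)*(7/6) = 7*√30/3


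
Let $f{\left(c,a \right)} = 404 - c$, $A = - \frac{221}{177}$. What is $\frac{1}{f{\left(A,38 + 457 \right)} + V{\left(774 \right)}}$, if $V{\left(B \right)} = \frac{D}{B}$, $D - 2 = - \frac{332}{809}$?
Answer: $\frac{18471897}{7485748106} \approx 0.0024676$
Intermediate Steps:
$D = \frac{1286}{809}$ ($D = 2 - \frac{332}{809} = \frac{1286}{809} \approx 1.5896$)
$A = - \frac{221}{177}$ ($A = \left(-221\right) \frac{1}{177} = - \frac{221}{177} \approx -1.2486$)
$V{\left(B \right)} = \frac{1286}{809 B}$
$\frac{1}{f{\left(A,38 + 457 \right)} + V{\left(774 \right)}} = \frac{1}{\left(404 - - \frac{221}{177}\right) + \frac{1286}{809 \cdot 774}} = \frac{1}{\left(404 + \frac{221}{177}\right) + \frac{1286}{809} \cdot \frac{1}{774}} = \frac{1}{\frac{71729}{177} + \frac{643}{313083}} = \frac{1}{\frac{7485748106}{18471897}} = \frac{18471897}{7485748106}$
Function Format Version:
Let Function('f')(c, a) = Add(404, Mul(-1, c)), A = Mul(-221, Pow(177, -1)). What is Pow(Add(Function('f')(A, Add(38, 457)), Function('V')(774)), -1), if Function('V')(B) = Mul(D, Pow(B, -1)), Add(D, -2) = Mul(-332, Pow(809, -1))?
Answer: Rational(18471897, 7485748106) ≈ 0.0024676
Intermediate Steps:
D = Rational(1286, 809) (D = Add(2, Mul(-332, Pow(809, -1))) = Add(2, Mul(-332, Rational(1, 809))) = Add(2, Rational(-332, 809)) = Rational(1286, 809) ≈ 1.5896)
A = Rational(-221, 177) (A = Mul(-221, Rational(1, 177)) = Rational(-221, 177) ≈ -1.2486)
Function('V')(B) = Mul(Rational(1286, 809), Pow(B, -1))
Pow(Add(Function('f')(A, Add(38, 457)), Function('V')(774)), -1) = Pow(Add(Add(404, Mul(-1, Rational(-221, 177))), Mul(Rational(1286, 809), Pow(774, -1))), -1) = Pow(Add(Add(404, Rational(221, 177)), Mul(Rational(1286, 809), Rational(1, 774))), -1) = Pow(Add(Rational(71729, 177), Rational(643, 313083)), -1) = Pow(Rational(7485748106, 18471897), -1) = Rational(18471897, 7485748106)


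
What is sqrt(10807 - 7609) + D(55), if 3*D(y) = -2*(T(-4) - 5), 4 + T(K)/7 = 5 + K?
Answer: 52/3 + sqrt(3198) ≈ 73.884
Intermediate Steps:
T(K) = 7 + 7*K (T(K) = -28 + 7*(5 + K) = -28 + (35 + 7*K) = 7 + 7*K)
D(y) = 52/3 (D(y) = (-2*((7 + 7*(-4)) - 5))/3 = (-2*((7 - 28) - 5))/3 = (-2*(-21 - 5))/3 = (-2*(-26))/3 = (1/3)*52 = 52/3)
sqrt(10807 - 7609) + D(55) = sqrt(10807 - 7609) + 52/3 = sqrt(3198) + 52/3 = 52/3 + sqrt(3198)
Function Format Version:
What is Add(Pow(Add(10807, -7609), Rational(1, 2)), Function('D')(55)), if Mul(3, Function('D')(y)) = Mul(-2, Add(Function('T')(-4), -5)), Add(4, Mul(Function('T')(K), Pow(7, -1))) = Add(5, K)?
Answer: Add(Rational(52, 3), Pow(3198, Rational(1, 2))) ≈ 73.884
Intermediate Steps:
Function('T')(K) = Add(7, Mul(7, K)) (Function('T')(K) = Add(-28, Mul(7, Add(5, K))) = Add(-28, Add(35, Mul(7, K))) = Add(7, Mul(7, K)))
Function('D')(y) = Rational(52, 3) (Function('D')(y) = Mul(Rational(1, 3), Mul(-2, Add(Add(7, Mul(7, -4)), -5))) = Mul(Rational(1, 3), Mul(-2, Add(Add(7, -28), -5))) = Mul(Rational(1, 3), Mul(-2, Add(-21, -5))) = Mul(Rational(1, 3), Mul(-2, -26)) = Mul(Rational(1, 3), 52) = Rational(52, 3))
Add(Pow(Add(10807, -7609), Rational(1, 2)), Function('D')(55)) = Add(Pow(Add(10807, -7609), Rational(1, 2)), Rational(52, 3)) = Add(Pow(3198, Rational(1, 2)), Rational(52, 3)) = Add(Rational(52, 3), Pow(3198, Rational(1, 2)))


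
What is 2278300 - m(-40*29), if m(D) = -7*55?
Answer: 2278685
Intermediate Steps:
m(D) = -385
2278300 - m(-40*29) = 2278300 - 1*(-385) = 2278300 + 385 = 2278685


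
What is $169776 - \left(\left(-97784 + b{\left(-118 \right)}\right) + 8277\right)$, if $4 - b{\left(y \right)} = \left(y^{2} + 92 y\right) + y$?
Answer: $262229$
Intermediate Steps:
$b{\left(y \right)} = 4 - y^{2} - 93 y$ ($b{\left(y \right)} = 4 - \left(\left(y^{2} + 92 y\right) + y\right) = 4 - \left(y^{2} + 93 y\right) = 4 - y^{2} - 93 y$)
$169776 - \left(\left(-97784 + b{\left(-118 \right)}\right) + 8277\right) = 169776 - \left(\left(-97784 - 2946\right) + 8277\right) = 169776 - \left(-100730 + 8277\right) = 169776 - -92453 = 169776 + 92453 = 262229$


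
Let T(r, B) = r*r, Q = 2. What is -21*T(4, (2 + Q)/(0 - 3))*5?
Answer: -1680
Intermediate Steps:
T(r, B) = r**2
-21*T(4, (2 + Q)/(0 - 3))*5 = -21*4**2*5 = -21*16*5 = -336*5 = -1680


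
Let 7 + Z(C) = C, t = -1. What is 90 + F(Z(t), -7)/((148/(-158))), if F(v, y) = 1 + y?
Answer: 3567/37 ≈ 96.405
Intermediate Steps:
Z(C) = -7 + C
90 + F(Z(t), -7)/((148/(-158))) = 90 + (1 - 7)/((148/(-158))) = 90 - 6/(148*(-1/158)) = 90 - 6/(-74/79) = 90 - 79/74*(-6) = 90 + 237/37 = 3567/37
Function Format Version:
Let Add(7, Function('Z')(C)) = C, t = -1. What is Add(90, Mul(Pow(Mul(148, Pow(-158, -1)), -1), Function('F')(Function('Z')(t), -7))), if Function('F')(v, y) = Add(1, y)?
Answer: Rational(3567, 37) ≈ 96.405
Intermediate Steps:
Function('Z')(C) = Add(-7, C)
Add(90, Mul(Pow(Mul(148, Pow(-158, -1)), -1), Function('F')(Function('Z')(t), -7))) = Add(90, Mul(Pow(Mul(148, Pow(-158, -1)), -1), Add(1, -7))) = Add(90, Mul(Pow(Mul(148, Rational(-1, 158)), -1), -6)) = Add(90, Mul(Pow(Rational(-74, 79), -1), -6)) = Add(90, Mul(Rational(-79, 74), -6)) = Add(90, Rational(237, 37)) = Rational(3567, 37)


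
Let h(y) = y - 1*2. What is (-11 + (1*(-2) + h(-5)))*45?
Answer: -900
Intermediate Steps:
h(y) = -2 + y (h(y) = y - 2 = -2 + y)
(-11 + (1*(-2) + h(-5)))*45 = (-11 + (1*(-2) + (-2 - 5)))*45 = (-11 + (-2 - 7))*45 = (-11 - 9)*45 = -20*45 = -900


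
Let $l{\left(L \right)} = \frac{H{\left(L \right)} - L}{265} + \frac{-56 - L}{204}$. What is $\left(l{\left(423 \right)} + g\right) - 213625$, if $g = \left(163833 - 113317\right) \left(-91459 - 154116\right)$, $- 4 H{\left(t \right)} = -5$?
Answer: $- \frac{167662769645618}{13515} \approx -1.2406 \cdot 10^{10}$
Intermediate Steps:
$H{\left(t \right)} = \frac{5}{4}$ ($H{\left(t \right)} = \left(- \frac{1}{4}\right) \left(-5\right) = \frac{5}{4}$)
$l{\left(L \right)} = - \frac{2917}{10812} - \frac{469 L}{54060}$ ($l{\left(L \right)} = \frac{\frac{5}{4} - L}{265} + \frac{-56 - L}{204} = \left(\frac{5}{4} - L\right) \frac{1}{265} + \left(-56 - L\right) \frac{1}{204} = \left(\frac{1}{212} - \frac{L}{265}\right) - \left(\frac{14}{51} + \frac{L}{204}\right) = - \frac{2917}{10812} - \frac{469 L}{54060}$)
$g = -12405466700$ ($g = 50516 \left(-245575\right) = -12405466700$)
$\left(l{\left(423 \right)} + g\right) - 213625 = \left(\left(- \frac{2917}{10812} - \frac{66129}{18020}\right) - 12405466700\right) - 213625 = \left(- \frac{53243}{13515} - 12405466700\right) - 213625 = - \frac{167659882503743}{13515} - 213625 = - \frac{167662769645618}{13515}$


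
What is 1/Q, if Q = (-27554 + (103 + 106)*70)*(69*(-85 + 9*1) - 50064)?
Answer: 1/714800592 ≈ 1.3990e-9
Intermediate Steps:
Q = 714800592 (Q = (-27554 + 209*70)*(69*(-85 + 9) - 50064) = (-27554 + 14630)*(69*(-76) - 50064) = -12924*(-5244 - 50064) = -12924*(-55308) = 714800592)
1/Q = 1/714800592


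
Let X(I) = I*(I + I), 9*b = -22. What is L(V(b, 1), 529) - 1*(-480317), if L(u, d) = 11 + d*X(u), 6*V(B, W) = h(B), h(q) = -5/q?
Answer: 465076529/968 ≈ 4.8045e+5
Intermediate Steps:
b = -22/9 (b = (1/9)*(-22) = -22/9 ≈ -2.4444)
V(B, W) = -5/(6*B) (V(B, W) = (-5/B)/6 = -5/(6*B))
X(I) = 2*I**2 (X(I) = I*(2*I) = 2*I**2)
L(u, d) = 11 + 2*d*u**2 (L(u, d) = 11 + d*(2*u**2) = 11 + 2*d*u**2)
L(V(b, 1), 529) - 1*(-480317) = (11 + 2*529*(-5/(6*(-22/9)))**2) - 1*(-480317) = (11 + 2*529*(-5/6*(-9/22))**2) + 480317 = (11 + 2*529*(15/44)**2) + 480317 = (11 + 2*529*(225/1936)) + 480317 = (11 + 119025/968) + 480317 = 129673/968 + 480317 = 465076529/968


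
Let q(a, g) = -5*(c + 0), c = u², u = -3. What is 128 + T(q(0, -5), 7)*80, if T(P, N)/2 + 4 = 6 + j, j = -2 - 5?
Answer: -672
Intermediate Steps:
j = -7
c = 9 (c = (-3)² = 9)
q(a, g) = -45 (q(a, g) = -5*(9 + 0) = -5*9 = -45)
T(P, N) = -10 (T(P, N) = -8 + 2*(6 - 7) = -8 + 2*(-1) = -8 - 2 = -10)
128 + T(q(0, -5), 7)*80 = 128 - 10*80 = 128 - 800 = -672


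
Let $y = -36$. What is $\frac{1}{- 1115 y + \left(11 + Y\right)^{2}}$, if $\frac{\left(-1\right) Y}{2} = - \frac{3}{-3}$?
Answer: $\frac{1}{40221} \approx 2.4863 \cdot 10^{-5}$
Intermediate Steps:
$Y = -2$ ($Y = - 2 \left(- \frac{3}{-3}\right) = - 2 \left(\left(-3\right) \left(- \frac{1}{3}\right)\right) = \left(-2\right) 1 = -2$)
$\frac{1}{- 1115 y + \left(11 + Y\right)^{2}} = \frac{1}{\left(-1115\right) \left(-36\right) + \left(11 - 2\right)^{2}} = \frac{1}{40140 + 9^{2}} = \frac{1}{40140 + 81} = \frac{1}{40221}$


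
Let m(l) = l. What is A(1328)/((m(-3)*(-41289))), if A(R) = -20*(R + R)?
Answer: -53120/123867 ≈ -0.42885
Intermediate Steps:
A(R) = -40*R
A(1328)/((m(-3)*(-41289))) = (-40*1328)/((-3*(-41289))) = -53120/123867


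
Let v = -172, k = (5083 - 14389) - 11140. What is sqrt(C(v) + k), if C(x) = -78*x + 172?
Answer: 3*I*sqrt(762) ≈ 82.813*I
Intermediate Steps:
k = -20446 (k = -9306 - 11140 = -20446)
C(x) = 172 - 78*x
sqrt(C(v) + k) = sqrt((172 - 78*(-172)) - 20446) = sqrt((172 + 13416) - 20446) = sqrt(13588 - 20446) = sqrt(-6858) = 3*I*sqrt(762)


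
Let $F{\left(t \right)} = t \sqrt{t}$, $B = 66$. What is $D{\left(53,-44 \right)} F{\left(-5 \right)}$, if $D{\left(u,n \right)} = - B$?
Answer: $330 i \sqrt{5} \approx 737.9 i$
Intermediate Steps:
$F{\left(t \right)} = t^{\frac{3}{2}}$
$D{\left(u,n \right)} = -66$ ($D{\left(u,n \right)} = \left(-1\right) 66 = -66$)
$D{\left(53,-44 \right)} F{\left(-5 \right)} = - 66 \left(-5\right)^{\frac{3}{2}} = - 66 \left(- 5 i \sqrt{5}\right) = 330 i \sqrt{5}$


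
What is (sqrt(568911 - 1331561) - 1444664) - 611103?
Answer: -2055767 + 5*I*sqrt(30506) ≈ -2.0558e+6 + 873.3*I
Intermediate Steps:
(sqrt(568911 - 1331561) - 1444664) - 611103 = (sqrt(-762650) - 1444664) - 611103 = (5*I*sqrt(30506) - 1444664) - 611103 = (-1444664 + 5*I*sqrt(30506)) - 611103 = -2055767 + 5*I*sqrt(30506)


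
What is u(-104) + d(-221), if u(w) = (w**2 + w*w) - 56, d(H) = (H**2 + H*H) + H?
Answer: 119037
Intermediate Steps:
d(H) = H + 2*H**2 (d(H) = (H**2 + H**2) + H = 2*H**2 + H = H + 2*H**2)
u(w) = -56 + 2*w**2 (u(w) = (w**2 + w**2) - 56 = 2*w**2 - 56 = -56 + 2*w**2)
u(-104) + d(-221) = (-56 + 2*(-104)**2) - 221*(1 + 2*(-221)) = (-56 + 2*10816) - 221*(1 - 442) = (-56 + 21632) - 221*(-441) = 21576 + 97461 = 119037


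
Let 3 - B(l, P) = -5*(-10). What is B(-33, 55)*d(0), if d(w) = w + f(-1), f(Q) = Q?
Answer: 47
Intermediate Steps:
B(l, P) = -47 (B(l, P) = 3 - (-5)*(-10) = 3 - 1*50 = 3 - 50 = -47)
d(w) = -1 + w (d(w) = w - 1 = -1 + w)
B(-33, 55)*d(0) = -47*(-1 + 0) = -47*(-1) = 47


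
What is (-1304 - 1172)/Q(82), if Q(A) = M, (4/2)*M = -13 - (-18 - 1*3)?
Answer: -619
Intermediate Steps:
M = 4 (M = (-13 - (-18 - 1*3))/2 = (-13 - (-18 - 3))/2 = (-13 - 1*(-21))/2 = (-13 + 21)/2 = (½)*8 = 4)
Q(A) = 4
(-1304 - 1172)/Q(82) = (-1304 - 1172)/4 = -2476*¼ = -619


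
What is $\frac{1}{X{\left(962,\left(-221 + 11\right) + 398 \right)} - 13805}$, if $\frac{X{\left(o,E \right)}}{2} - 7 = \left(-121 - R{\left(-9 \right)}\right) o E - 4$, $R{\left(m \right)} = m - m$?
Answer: $- \frac{1}{43780951} \approx -2.2841 \cdot 10^{-8}$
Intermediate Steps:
$R{\left(m \right)} = 0$
$X{\left(o,E \right)} = 6 - 242 E o$ ($X{\left(o,E \right)} = 14 + 2 \left(\left(-121 - 0\right) o E - 4\right) = 14 + 2 \left(\left(-121 + 0\right) o E - 4\right) = 14 + 2 \left(- 121 o E - 4\right) = 14 + 2 \left(- 121 E o - 4\right) = 14 + 2 \left(-4 - 121 E o\right) = 14 - \left(8 + 242 E o\right) = 6 - 242 E o$)
$\frac{1}{X{\left(962,\left(-221 + 11\right) + 398 \right)} - 13805} = \frac{1}{\left(6 - 242 \left(\left(-221 + 11\right) + 398\right) 962\right) - 13805} = \frac{1}{\left(6 - 242 \left(-210 + 398\right) 962\right) - 13805} = \frac{1}{\left(6 - 45496 \cdot 962\right) - 13805} = \frac{1}{\left(6 - 43767152\right) - 13805} = \frac{1}{-43767146 - 13805} = \frac{1}{-43780951} = - \frac{1}{43780951}$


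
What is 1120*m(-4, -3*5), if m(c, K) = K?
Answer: -16800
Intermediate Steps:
1120*m(-4, -3*5) = 1120*(-3*5) = 1120*(-15) = -16800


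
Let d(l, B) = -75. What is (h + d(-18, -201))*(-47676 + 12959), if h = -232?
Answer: 10658119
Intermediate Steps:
(h + d(-18, -201))*(-47676 + 12959) = (-232 - 75)*(-47676 + 12959) = -307*(-34717) = 10658119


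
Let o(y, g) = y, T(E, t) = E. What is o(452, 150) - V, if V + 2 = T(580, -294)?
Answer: -126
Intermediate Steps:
V = 578 (V = -2 + 580 = 578)
o(452, 150) - V = 452 - 1*578 = 452 - 578 = -126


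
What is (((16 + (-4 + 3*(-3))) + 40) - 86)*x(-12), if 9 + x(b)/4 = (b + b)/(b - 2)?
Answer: 8772/7 ≈ 1253.1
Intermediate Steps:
x(b) = -36 + 8*b/(-2 + b) (x(b) = -36 + 4*((b + b)/(b - 2)) = -36 + 4*((2*b)/(-2 + b)) = -36 + 4*(2*b/(-2 + b)) = -36 + 8*b/(-2 + b))
(((16 + (-4 + 3*(-3))) + 40) - 86)*x(-12) = (((16 + (-4 + 3*(-3))) + 40) - 86)*(4*(18 - 7*(-12))/(-2 - 12)) = (((16 + (-4 - 9)) + 40) - 86)*(4*(18 + 84)/(-14)) = (((16 - 13) + 40) - 86)*(4*(-1/14)*102) = ((3 + 40) - 86)*(-204/7) = (43 - 86)*(-204/7) = -43*(-204/7) = 8772/7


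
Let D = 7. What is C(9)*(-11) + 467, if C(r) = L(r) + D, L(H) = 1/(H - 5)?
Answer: 1549/4 ≈ 387.25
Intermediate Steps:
L(H) = 1/(-5 + H)
C(r) = 7 + 1/(-5 + r) (C(r) = 1/(-5 + r) + 7 = 7 + 1/(-5 + r))
C(9)*(-11) + 467 = ((-34 + 7*9)/(-5 + 9))*(-11) + 467 = ((-34 + 63)/4)*(-11) + 467 = ((¼)*29)*(-11) + 467 = (29/4)*(-11) + 467 = -319/4 + 467 = 1549/4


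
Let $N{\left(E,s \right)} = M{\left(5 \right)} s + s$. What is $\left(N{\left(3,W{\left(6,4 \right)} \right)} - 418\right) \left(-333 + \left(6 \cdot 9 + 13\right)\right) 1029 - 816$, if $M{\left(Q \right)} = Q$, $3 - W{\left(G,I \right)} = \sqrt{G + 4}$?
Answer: $109484784 + 1642284 \sqrt{10} \approx 1.1468 \cdot 10^{8}$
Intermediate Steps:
$W{\left(G,I \right)} = 3 - \sqrt{4 + G}$ ($W{\left(G,I \right)} = 3 - \sqrt{G + 4} = 3 - \sqrt{4 + G}$)
$N{\left(E,s \right)} = 6 s$ ($N{\left(E,s \right)} = 5 s + s = 6 s$)
$\left(N{\left(3,W{\left(6,4 \right)} \right)} - 418\right) \left(-333 + \left(6 \cdot 9 + 13\right)\right) 1029 - 816 = \left(6 \left(3 - \sqrt{4 + 6}\right) - 418\right) \left(-333 + \left(6 \cdot 9 + 13\right)\right) 1029 - 816 = \left(6 \left(3 - \sqrt{10}\right) - 418\right) \left(-333 + \left(54 + 13\right)\right) 1029 - 816 = \left(\left(18 - 6 \sqrt{10}\right) - 418\right) \left(-333 + 67\right) 1029 - 816 = \left(-400 - 6 \sqrt{10}\right) \left(-266\right) 1029 - 816 = \left(106400 + 1596 \sqrt{10}\right) 1029 - 816 = \left(109485600 + 1642284 \sqrt{10}\right) - 816 = 109484784 + 1642284 \sqrt{10}$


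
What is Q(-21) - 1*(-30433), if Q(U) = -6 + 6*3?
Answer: 30445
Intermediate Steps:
Q(U) = 12 (Q(U) = -6 + 18 = 12)
Q(-21) - 1*(-30433) = 12 - 1*(-30433) = 12 + 30433 = 30445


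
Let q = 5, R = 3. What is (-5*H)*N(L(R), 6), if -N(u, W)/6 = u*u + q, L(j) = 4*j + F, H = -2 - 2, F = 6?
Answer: -39480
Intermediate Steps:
H = -4
L(j) = 6 + 4*j (L(j) = 4*j + 6 = 6 + 4*j)
N(u, W) = -30 - 6*u² (N(u, W) = -6*(u*u + 5) = -6*(u² + 5) = -6*(5 + u²) = -30 - 6*u²)
(-5*H)*N(L(R), 6) = (-5*(-4))*(-30 - 6*(6 + 4*3)²) = 20*(-30 - 6*(6 + 12)²) = 20*(-30 - 6*18²) = 20*(-30 - 6*324) = 20*(-30 - 1944) = 20*(-1974) = -39480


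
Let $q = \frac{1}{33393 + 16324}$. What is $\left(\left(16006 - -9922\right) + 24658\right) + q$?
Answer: $\frac{2514984163}{49717} \approx 50586.0$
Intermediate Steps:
$q = \frac{1}{49717} \approx 2.0114 \cdot 10^{-5}$
$\left(\left(16006 - -9922\right) + 24658\right) + q = \left(\left(16006 - -9922\right) + 24658\right) + \frac{1}{49717} = \left(\left(16006 + 9922\right) + 24658\right) + \frac{1}{49717} = \left(25928 + 24658\right) + \frac{1}{49717} = 50586 + \frac{1}{49717} = \frac{2514984163}{49717}$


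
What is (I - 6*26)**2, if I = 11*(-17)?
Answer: 117649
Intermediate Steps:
I = -187
(I - 6*26)**2 = (-187 - 6*26)**2 = (-187 - 156)**2 = (-343)**2 = 117649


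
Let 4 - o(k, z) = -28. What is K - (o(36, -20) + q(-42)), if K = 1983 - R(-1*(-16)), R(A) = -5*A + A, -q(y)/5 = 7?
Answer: 2050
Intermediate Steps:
o(k, z) = 32 (o(k, z) = 4 - 1*(-28) = 4 + 28 = 32)
q(y) = -35 (q(y) = -5*7 = -35)
R(A) = -4*A
K = 2047 (K = 1983 - (-4)*(-1*(-16)) = 1983 - (-4)*16 = 1983 - 1*(-64) = 1983 + 64 = 2047)
K - (o(36, -20) + q(-42)) = 2047 - (32 - 35) = 2047 - 1*(-3) = 2047 + 3 = 2050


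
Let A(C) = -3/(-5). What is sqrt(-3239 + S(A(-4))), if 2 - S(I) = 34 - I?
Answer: 4*I*sqrt(5110)/5 ≈ 57.187*I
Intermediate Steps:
A(C) = 3/5 (A(C) = -3*(-1/5) = 3/5)
S(I) = -32 + I (S(I) = 2 - (34 - I) = 2 + (-34 + I) = -32 + I)
sqrt(-3239 + S(A(-4))) = sqrt(-3239 + (-32 + 3/5)) = sqrt(-3239 - 157/5) = sqrt(-16352/5) = 4*I*sqrt(5110)/5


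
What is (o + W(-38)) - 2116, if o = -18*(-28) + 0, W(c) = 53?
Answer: -1559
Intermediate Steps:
o = 504 (o = 504 + 0 = 504)
(o + W(-38)) - 2116 = (504 + 53) - 2116 = 557 - 2116 = -1559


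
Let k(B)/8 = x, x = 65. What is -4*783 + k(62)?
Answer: -2612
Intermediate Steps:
k(B) = 520 (k(B) = 8*65 = 520)
-4*783 + k(62) = -4*783 + 520 = -3132 + 520 = -2612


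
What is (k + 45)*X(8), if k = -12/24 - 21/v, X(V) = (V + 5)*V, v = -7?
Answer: 4940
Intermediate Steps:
X(V) = V*(5 + V) (X(V) = (5 + V)*V = V*(5 + V))
k = 5/2 (k = -12/24 - 21/(-7) = -12*1/24 - 21*(-1/7) = -1/2 + 3 = 5/2 ≈ 2.5000)
(k + 45)*X(8) = (5/2 + 45)*(8*(5 + 8)) = 95*(8*13)/2 = (95/2)*104 = 4940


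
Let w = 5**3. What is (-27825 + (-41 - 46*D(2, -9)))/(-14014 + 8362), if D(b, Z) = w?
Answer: 8404/1413 ≈ 5.9476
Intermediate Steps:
w = 125
D(b, Z) = 125
(-27825 + (-41 - 46*D(2, -9)))/(-14014 + 8362) = (-27825 + (-41 - 46*125))/(-14014 + 8362) = (-27825 + (-41 - 5750))/(-5652) = (-27825 - 5791)*(-1/5652) = -33616*(-1/5652) = 8404/1413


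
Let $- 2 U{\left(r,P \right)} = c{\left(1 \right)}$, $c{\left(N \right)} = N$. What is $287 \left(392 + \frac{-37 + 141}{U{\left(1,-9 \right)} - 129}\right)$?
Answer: $\frac{4154120}{37} \approx 1.1227 \cdot 10^{5}$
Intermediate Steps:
$U{\left(r,P \right)} = - \frac{1}{2}$ ($U{\left(r,P \right)} = \left(- \frac{1}{2}\right) 1 = - \frac{1}{2}$)
$287 \left(392 + \frac{-37 + 141}{U{\left(1,-9 \right)} - 129}\right) = 287 \left(392 + \frac{-37 + 141}{- \frac{1}{2} - 129}\right) = 287 \left(392 + \frac{104}{- \frac{259}{2}}\right) = 287 \left(392 + 104 \left(- \frac{2}{259}\right)\right) = 287 \left(392 - \frac{208}{259}\right) = 287 \cdot \frac{101320}{259} = \frac{4154120}{37}$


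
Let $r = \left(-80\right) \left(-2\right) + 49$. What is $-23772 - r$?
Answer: $-23981$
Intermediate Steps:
$r = 209$ ($r = 160 + 49 = 209$)
$-23772 - r = -23772 - 209 = -23981$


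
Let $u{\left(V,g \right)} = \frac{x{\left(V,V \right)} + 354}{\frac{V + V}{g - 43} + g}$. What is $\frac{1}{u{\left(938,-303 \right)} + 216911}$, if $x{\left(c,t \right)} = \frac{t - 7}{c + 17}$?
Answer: $\frac{50955935}{11052844169612} \approx 4.6102 \cdot 10^{-6}$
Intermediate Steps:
$x{\left(c,t \right)} = \frac{-7 + t}{17 + c}$
$u{\left(V,g \right)} = \frac{354 + \frac{-7 + V}{17 + V}}{g + \frac{2 V}{-43 + g}}$ ($u{\left(V,g \right)} = \frac{\frac{-7 + V}{17 + V} + 354}{\frac{V + V}{g - 43} + g} = \frac{354 + \frac{-7 + V}{17 + V}}{\frac{2 V}{-43 + g} + g} = \frac{354 + \frac{-7 + V}{17 + V}}{g + \frac{2 V}{-43 + g}}$)
$\frac{1}{u{\left(938,-303 \right)} + 216911} = \frac{1}{\frac{301 - 40334 - 303 \left(-7 + 938\right) + 354 \left(-43 - 303\right) \left(17 + 938\right)}{\left(17 + 938\right) \left(\left(-303\right)^{2} - -13029 + 2 \cdot 938\right)} + 216911} = \frac{1}{\frac{301 - 40334 - 282093 + 354 \left(-346\right) 955}{955 \left(91809 + 13029 + 1876\right)} + 216911} = \frac{1}{\frac{301 - 40334 - 282093 - 116972220}{955 \cdot 106714} + 216911} = \frac{1}{\frac{1}{955} \cdot \frac{1}{106714} \left(-117294346\right) + 216911} = \frac{1}{- \frac{58647173}{50955935} + 216911} = \frac{1}{\frac{11052844169612}{50955935}} = \frac{50955935}{11052844169612}$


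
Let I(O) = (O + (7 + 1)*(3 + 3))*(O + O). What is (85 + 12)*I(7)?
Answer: 74690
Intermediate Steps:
I(O) = 2*O*(48 + O) (I(O) = (O + 8*6)*(2*O) = (O + 48)*(2*O) = (48 + O)*(2*O) = 2*O*(48 + O))
(85 + 12)*I(7) = (85 + 12)*(2*7*(48 + 7)) = 97*(2*7*55) = 97*770 = 74690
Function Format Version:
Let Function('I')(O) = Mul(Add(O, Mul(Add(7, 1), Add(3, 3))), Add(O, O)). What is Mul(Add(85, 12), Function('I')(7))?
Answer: 74690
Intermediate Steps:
Function('I')(O) = Mul(2, O, Add(48, O)) (Function('I')(O) = Mul(Add(O, Mul(8, 6)), Mul(2, O)) = Mul(Add(O, 48), Mul(2, O)) = Mul(Add(48, O), Mul(2, O)) = Mul(2, O, Add(48, O)))
Mul(Add(85, 12), Function('I')(7)) = Mul(Add(85, 12), Mul(2, 7, Add(48, 7))) = Mul(97, Mul(2, 7, 55)) = Mul(97, 770) = 74690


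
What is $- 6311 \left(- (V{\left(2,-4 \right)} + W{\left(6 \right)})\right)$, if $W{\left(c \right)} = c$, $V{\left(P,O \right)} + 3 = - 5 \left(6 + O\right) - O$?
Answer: $-18933$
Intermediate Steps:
$V{\left(P,O \right)} = -33 - 6 O$ ($V{\left(P,O \right)} = -3 - \left(O + 5 \left(6 + O\right)\right) = -3 - \left(30 + 6 O\right) = -33 - 6 O$)
$- 6311 \left(- (V{\left(2,-4 \right)} + W{\left(6 \right)})\right) = - 6311 \left(- (\left(-33 - -24\right) + 6)\right) = - 6311 \left(- (\left(-33 + 24\right) + 6)\right) = - 6311 \left(- (-9 + 6)\right) = - 6311 \left(\left(-1\right) \left(-3\right)\right) = \left(-6311\right) 3 = -18933$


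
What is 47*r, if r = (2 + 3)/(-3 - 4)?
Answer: -235/7 ≈ -33.571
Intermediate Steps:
r = -5/7 (r = 5/(-7) = 5*(-⅐) = -5/7 ≈ -0.71429)
47*r = 47*(-5/7) = -235/7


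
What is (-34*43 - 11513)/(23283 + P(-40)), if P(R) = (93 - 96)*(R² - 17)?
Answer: -4325/6178 ≈ -0.70006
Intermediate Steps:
P(R) = 51 - 3*R² (P(R) = -3*(-17 + R²) = 51 - 3*R²)
(-34*43 - 11513)/(23283 + P(-40)) = (-34*43 - 11513)/(23283 + (51 - 3*(-40)²)) = (-1462 - 11513)/(23283 + (51 - 3*1600)) = -12975/(23283 + (51 - 4800)) = -12975/(23283 - 4749) = -12975/18534 = -12975*1/18534 = -4325/6178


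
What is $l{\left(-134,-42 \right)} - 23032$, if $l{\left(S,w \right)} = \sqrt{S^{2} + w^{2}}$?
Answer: $-23032 + 2 \sqrt{4930} \approx -22892.0$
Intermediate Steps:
$l{\left(-134,-42 \right)} - 23032 = \sqrt{\left(-134\right)^{2} + \left(-42\right)^{2}} - 23032 = \sqrt{17956 + 1764} - 23032 = \sqrt{19720} - 23032 = 2 \sqrt{4930} - 23032 = -23032 + 2 \sqrt{4930}$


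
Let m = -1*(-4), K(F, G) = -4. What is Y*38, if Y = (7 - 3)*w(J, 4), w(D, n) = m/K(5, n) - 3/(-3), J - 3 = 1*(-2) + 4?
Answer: 0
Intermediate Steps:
J = 5 (J = 3 + (1*(-2) + 4) = 3 + (-2 + 4) = 3 + 2 = 5)
m = 4
w(D, n) = 0 (w(D, n) = 4/(-4) - 3/(-3) = 4*(-¼) - 3*(-⅓) = -1 + 1 = 0)
Y = 0 (Y = (7 - 3)*0 = 4*0 = 0)
Y*38 = 0*38 = 0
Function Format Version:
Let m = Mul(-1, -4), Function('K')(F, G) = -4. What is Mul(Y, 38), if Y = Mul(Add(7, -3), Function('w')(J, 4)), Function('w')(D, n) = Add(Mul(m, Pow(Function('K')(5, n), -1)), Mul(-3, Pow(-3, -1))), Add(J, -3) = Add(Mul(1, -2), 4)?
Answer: 0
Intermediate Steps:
J = 5 (J = Add(3, Add(Mul(1, -2), 4)) = Add(3, Add(-2, 4)) = Add(3, 2) = 5)
m = 4
Function('w')(D, n) = 0 (Function('w')(D, n) = Add(Mul(4, Pow(-4, -1)), Mul(-3, Pow(-3, -1))) = Add(Mul(4, Rational(-1, 4)), Mul(-3, Rational(-1, 3))) = Add(-1, 1) = 0)
Y = 0 (Y = Mul(Add(7, -3), 0) = Mul(4, 0) = 0)
Mul(Y, 38) = Mul(0, 38) = 0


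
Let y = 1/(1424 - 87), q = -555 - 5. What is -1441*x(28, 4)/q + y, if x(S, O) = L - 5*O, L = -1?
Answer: -5779771/106960 ≈ -54.037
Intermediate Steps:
x(S, O) = -1 - 5*O
q = -560
y = 1/1337 ≈ 0.00074794
-1441*x(28, 4)/q + y = -1441*(-1 - 5*4)/(-560) + 1/1337 = -1441*(-1 - 20)*(-1)/560 + 1/1337 = -(-30261)*(-1)/560 + 1/1337 = -1441*3/80 + 1/1337 = -4323/80 + 1/1337 = -5779771/106960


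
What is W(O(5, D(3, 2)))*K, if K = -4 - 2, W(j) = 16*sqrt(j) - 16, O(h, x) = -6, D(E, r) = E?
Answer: 96 - 96*I*sqrt(6) ≈ 96.0 - 235.15*I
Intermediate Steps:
W(j) = -16 + 16*sqrt(j)
K = -6
W(O(5, D(3, 2)))*K = (-16 + 16*sqrt(-6))*(-6) = (-16 + 16*(I*sqrt(6)))*(-6) = (-16 + 16*I*sqrt(6))*(-6) = 96 - 96*I*sqrt(6)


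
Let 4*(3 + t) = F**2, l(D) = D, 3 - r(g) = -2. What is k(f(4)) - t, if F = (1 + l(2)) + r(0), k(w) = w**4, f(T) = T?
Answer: 243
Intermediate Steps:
r(g) = 5 (r(g) = 3 - 1*(-2) = 3 + 2 = 5)
F = 8 (F = (1 + 2) + 5 = 3 + 5 = 8)
t = 13 (t = -3 + (1/4)*8**2 = -3 + (1/4)*64 = -3 + 16 = 13)
k(f(4)) - t = 4**4 - 1*13 = 256 - 13 = 243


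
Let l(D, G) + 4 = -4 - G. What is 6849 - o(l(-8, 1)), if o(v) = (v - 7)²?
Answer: 6593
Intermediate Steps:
l(D, G) = -8 - G (l(D, G) = -4 + (-4 - G) = -8 - G)
o(v) = (-7 + v)²
6849 - o(l(-8, 1)) = 6849 - (-7 + (-8 - 1*1))² = 6849 - (-7 + (-8 - 1))² = 6849 - (-7 - 9)² = 6849 - 1*(-16)² = 6849 - 1*256 = 6849 - 256 = 6593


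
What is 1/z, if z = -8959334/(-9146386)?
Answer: 4573193/4479667 ≈ 1.0209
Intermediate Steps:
z = 4479667/4573193 (z = -8959334*(-1/9146386) = 4479667/4573193 ≈ 0.97955)
1/z = 1/(4479667/4573193) = 4573193/4479667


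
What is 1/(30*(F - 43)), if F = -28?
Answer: -1/2130 ≈ -0.00046948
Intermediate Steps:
1/(30*(F - 43)) = 1/(30*(-28 - 43)) = 1/(30*(-71)) = 1/(-2130) = -1/2130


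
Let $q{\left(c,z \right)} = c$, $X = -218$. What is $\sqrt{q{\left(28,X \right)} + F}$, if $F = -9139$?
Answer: $i \sqrt{9111} \approx 95.452 i$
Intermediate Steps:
$\sqrt{q{\left(28,X \right)} + F} = \sqrt{28 - 9139} = \sqrt{-9111} = i \sqrt{9111}$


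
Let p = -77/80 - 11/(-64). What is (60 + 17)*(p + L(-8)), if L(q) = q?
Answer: -216601/320 ≈ -676.88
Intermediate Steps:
p = -253/320 (p = -77*1/80 - 11*(-1/64) = -77/80 + 11/64 = -253/320 ≈ -0.79062)
(60 + 17)*(p + L(-8)) = (60 + 17)*(-253/320 - 8) = 77*(-2813/320) = -216601/320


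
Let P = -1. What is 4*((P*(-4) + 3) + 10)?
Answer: 68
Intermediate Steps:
4*((P*(-4) + 3) + 10) = 4*((-1*(-4) + 3) + 10) = 4*((4 + 3) + 10) = 4*(7 + 10) = 4*17 = 68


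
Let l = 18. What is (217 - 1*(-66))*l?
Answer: 5094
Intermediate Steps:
(217 - 1*(-66))*l = (217 - 1*(-66))*18 = (217 + 66)*18 = 283*18 = 5094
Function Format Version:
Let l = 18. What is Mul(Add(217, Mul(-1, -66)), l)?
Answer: 5094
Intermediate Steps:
Mul(Add(217, Mul(-1, -66)), l) = Mul(Add(217, Mul(-1, -66)), 18) = Mul(Add(217, 66), 18) = Mul(283, 18) = 5094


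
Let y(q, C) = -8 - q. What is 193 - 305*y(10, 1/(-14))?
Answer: 5683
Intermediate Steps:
193 - 305*y(10, 1/(-14)) = 193 - 305*(-8 - 1*10) = 193 - 305*(-8 - 10) = 193 - 305*(-18) = 193 + 5490 = 5683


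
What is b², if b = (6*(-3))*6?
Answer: 11664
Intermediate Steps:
b = -108 (b = -18*6 = -108)
b² = (-108)² = 11664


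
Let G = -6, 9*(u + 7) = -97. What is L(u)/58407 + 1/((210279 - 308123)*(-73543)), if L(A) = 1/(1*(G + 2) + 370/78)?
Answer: 93545201397/4062722729204492 ≈ 2.3025e-5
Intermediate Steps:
u = -160/9 (u = -7 + (⅑)*(-97) = -7 - 97/9 = -160/9 ≈ -17.778)
L(A) = 39/29 (L(A) = 1/(1*(-6 + 2) + 370/78) = 1/(1*(-4) + 370*(1/78)) = 1/(-4 + 185/39) = 1/(29/39) = 39/29)
L(u)/58407 + 1/((210279 - 308123)*(-73543)) = (39/29)/58407 + 1/((210279 - 308123)*(-73543)) = (39/29)*(1/58407) - 1/73543/(-97844) = 13/564601 - 1/97844*(-1/73543) = 13/564601 + 1/7195741292 = 93545201397/4062722729204492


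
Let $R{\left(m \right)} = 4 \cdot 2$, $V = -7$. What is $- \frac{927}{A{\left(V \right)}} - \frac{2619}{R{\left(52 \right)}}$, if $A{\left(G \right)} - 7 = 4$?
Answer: $- \frac{36225}{88} \approx -411.65$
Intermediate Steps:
$A{\left(G \right)} = 11$ ($A{\left(G \right)} = 7 + 4 = 11$)
$R{\left(m \right)} = 8$
$- \frac{927}{A{\left(V \right)}} - \frac{2619}{R{\left(52 \right)}} = - \frac{927}{11} - \frac{2619}{8} = - \frac{36225}{88}$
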